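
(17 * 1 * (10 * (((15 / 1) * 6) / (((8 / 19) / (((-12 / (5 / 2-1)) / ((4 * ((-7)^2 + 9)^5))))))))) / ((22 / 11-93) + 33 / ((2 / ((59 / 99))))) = 218025 / 159822873008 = 0.00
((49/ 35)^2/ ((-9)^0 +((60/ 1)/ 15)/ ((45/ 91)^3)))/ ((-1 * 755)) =-35721/ 468916759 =-0.00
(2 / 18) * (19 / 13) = 19 / 117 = 0.16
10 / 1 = 10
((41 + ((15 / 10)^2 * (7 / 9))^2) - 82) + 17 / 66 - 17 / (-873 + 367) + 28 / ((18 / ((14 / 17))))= -22522619 / 619344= -36.37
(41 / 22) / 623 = 41 / 13706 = 0.00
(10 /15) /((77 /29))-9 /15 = -403 /1155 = -0.35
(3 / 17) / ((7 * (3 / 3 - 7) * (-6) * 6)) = 1 / 8568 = 0.00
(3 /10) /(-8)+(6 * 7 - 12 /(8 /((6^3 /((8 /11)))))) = -32283 /80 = -403.54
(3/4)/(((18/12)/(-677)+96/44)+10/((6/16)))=67023/2577818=0.03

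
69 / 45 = 23 / 15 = 1.53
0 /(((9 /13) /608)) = 0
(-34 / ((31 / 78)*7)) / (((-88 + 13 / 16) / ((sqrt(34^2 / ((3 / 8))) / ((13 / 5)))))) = 2.99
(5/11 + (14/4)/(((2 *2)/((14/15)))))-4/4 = 179/660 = 0.27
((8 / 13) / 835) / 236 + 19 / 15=2433697 / 1921335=1.27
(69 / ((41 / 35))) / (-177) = -805 / 2419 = -0.33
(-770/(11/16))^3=-1404928000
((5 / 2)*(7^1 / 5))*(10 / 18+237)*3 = 7483 / 3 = 2494.33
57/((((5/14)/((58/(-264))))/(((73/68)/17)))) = -281561/127160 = -2.21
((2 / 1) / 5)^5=32 / 3125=0.01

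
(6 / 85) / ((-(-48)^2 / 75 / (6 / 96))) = -5 / 34816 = -0.00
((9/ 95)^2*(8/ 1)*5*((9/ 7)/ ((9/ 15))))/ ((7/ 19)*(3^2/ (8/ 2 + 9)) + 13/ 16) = 404352/ 561127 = 0.72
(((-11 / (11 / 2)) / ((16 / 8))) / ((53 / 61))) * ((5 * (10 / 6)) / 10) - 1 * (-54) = 16867 / 318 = 53.04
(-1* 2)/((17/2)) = -4/17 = -0.24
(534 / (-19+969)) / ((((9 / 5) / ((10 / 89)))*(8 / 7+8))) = 7 / 1824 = 0.00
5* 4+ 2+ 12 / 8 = 47 / 2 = 23.50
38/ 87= 0.44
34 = 34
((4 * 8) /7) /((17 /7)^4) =10976 /83521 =0.13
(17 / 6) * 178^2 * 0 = 0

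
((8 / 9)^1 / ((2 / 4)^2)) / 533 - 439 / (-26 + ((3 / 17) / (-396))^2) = 10608439224208 / 628042116195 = 16.89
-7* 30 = -210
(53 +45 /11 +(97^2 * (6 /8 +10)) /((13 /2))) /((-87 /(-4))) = 8933570 /12441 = 718.07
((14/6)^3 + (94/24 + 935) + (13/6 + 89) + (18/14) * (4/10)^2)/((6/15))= 19712563/7560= 2607.48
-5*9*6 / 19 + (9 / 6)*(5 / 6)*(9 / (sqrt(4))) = -1305 / 152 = -8.59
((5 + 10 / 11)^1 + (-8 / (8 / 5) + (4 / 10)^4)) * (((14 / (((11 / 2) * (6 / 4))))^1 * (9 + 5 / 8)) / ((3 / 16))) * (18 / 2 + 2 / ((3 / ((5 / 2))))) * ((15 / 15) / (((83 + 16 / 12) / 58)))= 1038944256 / 1739375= 597.31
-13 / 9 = -1.44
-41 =-41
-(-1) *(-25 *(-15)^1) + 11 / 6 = 2261 / 6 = 376.83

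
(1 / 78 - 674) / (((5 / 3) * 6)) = -52571 / 780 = -67.40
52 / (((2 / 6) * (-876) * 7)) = -13 / 511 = -0.03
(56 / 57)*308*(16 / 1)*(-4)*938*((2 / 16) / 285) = -129428992 / 16245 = -7967.31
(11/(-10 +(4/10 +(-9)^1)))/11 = -5/93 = -0.05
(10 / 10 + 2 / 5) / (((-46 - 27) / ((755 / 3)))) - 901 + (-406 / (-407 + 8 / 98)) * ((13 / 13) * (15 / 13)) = -51355096042 / 56766333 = -904.68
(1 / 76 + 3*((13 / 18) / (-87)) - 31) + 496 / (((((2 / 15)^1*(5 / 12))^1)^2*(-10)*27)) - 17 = -63793741 / 99180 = -643.21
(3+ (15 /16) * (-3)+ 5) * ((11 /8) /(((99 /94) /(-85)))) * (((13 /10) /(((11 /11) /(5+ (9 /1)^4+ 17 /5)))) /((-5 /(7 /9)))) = 66075539803 /86400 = 764763.19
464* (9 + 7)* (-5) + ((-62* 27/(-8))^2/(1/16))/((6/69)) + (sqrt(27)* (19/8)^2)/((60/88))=3971* sqrt(3)/160 + 16038847/2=8019466.49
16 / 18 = 8 / 9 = 0.89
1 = 1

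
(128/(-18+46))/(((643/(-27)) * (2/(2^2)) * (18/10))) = -960/4501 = -0.21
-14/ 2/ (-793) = 7/ 793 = 0.01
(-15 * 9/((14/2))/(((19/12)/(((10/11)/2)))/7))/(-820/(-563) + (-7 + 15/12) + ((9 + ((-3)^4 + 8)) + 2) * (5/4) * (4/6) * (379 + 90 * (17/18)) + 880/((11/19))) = -54723600/56737671617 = -0.00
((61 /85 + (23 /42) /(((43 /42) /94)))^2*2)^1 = 69484700898 /13359025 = 5201.33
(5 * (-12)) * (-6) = 360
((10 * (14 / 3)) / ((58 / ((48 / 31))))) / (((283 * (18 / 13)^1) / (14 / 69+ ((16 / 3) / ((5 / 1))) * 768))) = 411602464 / 157992957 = 2.61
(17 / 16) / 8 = 17 / 128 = 0.13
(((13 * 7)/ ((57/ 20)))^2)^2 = 10971993760000/ 10556001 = 1039408.18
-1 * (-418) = 418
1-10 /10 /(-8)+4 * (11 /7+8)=2207 /56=39.41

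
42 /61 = 0.69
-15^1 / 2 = -15 / 2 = -7.50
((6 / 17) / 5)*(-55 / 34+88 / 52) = 0.01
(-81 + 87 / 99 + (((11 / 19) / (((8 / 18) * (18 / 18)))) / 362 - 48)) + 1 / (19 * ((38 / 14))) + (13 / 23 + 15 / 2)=-47623161277 / 396750552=-120.03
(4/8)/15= 1/30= 0.03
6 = 6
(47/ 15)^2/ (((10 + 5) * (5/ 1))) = 2209/ 16875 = 0.13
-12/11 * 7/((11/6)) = -504/121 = -4.17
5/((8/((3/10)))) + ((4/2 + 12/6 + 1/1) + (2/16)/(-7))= 579/112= 5.17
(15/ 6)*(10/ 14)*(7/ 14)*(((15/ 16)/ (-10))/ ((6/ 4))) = -25/ 448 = -0.06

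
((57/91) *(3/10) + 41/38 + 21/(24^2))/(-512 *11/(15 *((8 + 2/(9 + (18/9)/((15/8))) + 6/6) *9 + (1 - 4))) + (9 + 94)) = 1628964147/122853942848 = 0.01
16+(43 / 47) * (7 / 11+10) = 13303 / 517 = 25.73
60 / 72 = 5 / 6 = 0.83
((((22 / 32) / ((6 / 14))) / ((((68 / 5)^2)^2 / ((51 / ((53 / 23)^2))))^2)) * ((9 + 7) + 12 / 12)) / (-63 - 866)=-0.00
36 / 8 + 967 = 1943 / 2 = 971.50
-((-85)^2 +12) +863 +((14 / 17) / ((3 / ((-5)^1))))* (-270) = -102058 / 17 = -6003.41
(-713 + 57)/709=-656/709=-0.93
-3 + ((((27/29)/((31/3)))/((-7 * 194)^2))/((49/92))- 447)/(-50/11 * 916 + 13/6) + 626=3475753038428412025/5578096104262787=623.11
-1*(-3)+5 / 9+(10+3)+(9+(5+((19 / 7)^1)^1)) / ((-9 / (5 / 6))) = 1891 / 126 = 15.01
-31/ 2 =-15.50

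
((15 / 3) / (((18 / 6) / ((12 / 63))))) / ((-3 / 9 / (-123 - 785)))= 18160 / 21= 864.76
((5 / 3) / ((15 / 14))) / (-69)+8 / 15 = 1586 / 3105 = 0.51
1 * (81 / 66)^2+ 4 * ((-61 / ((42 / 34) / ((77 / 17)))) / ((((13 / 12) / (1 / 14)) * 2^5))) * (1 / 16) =980233 / 704704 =1.39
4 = 4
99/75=33/25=1.32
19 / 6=3.17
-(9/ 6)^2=-9/ 4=-2.25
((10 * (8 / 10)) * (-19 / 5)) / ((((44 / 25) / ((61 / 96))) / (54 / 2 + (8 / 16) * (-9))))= -86925 / 352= -246.95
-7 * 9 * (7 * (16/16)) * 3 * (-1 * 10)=13230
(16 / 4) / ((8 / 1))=0.50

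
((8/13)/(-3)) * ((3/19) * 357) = -2856/247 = -11.56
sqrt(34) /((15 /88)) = 88*sqrt(34) /15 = 34.21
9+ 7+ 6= 22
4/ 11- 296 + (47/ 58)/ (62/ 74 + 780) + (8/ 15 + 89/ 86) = -1748072431324/ 5944467705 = -294.07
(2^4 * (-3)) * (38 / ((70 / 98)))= -2553.60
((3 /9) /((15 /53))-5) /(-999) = 172 /44955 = 0.00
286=286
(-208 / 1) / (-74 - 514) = 52 / 147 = 0.35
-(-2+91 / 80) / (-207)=-0.00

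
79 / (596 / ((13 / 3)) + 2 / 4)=2054 / 3589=0.57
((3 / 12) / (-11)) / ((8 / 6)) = -3 / 176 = -0.02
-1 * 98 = -98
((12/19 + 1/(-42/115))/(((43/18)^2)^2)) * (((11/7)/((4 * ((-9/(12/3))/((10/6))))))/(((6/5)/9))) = 449331300/3182903731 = 0.14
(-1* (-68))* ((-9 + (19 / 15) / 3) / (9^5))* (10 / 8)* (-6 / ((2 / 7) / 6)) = 91868 / 59049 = 1.56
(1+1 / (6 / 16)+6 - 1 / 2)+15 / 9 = 65 / 6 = 10.83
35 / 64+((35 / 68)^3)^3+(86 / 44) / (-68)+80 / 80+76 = 26508820251169396257 / 341958103260725248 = 77.52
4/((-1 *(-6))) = 2/3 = 0.67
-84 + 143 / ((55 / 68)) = 464 / 5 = 92.80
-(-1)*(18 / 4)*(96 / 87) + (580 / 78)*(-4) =-28024 / 1131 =-24.78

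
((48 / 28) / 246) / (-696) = -1 / 99876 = -0.00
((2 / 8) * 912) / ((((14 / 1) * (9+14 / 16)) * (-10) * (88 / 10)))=-114 / 6083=-0.02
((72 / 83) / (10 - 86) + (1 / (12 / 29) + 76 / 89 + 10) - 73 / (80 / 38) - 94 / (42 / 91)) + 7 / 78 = -49262312959 / 218950680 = -224.99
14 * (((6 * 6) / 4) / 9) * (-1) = -14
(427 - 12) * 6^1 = 2490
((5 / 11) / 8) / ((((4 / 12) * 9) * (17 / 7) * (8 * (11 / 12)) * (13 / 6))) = 105 / 213928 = 0.00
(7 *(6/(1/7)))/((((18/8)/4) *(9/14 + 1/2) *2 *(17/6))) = 1372/17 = 80.71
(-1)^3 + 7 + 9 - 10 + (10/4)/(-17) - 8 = -107/34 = -3.15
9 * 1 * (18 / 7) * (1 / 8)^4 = 81 / 14336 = 0.01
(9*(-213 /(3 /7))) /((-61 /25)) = 111825 /61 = 1833.20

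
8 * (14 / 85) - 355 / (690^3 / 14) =735851711 / 558465300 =1.32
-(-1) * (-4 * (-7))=28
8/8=1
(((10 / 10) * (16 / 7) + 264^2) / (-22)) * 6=-19008.62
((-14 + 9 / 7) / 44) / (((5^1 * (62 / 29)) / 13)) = -33553 / 95480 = -0.35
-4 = -4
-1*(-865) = 865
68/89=0.76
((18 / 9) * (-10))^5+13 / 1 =-3199987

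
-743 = -743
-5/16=-0.31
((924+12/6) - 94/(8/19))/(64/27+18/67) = 5085099/19096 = 266.29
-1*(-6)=6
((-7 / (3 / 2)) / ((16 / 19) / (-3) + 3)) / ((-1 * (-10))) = -133 / 775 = -0.17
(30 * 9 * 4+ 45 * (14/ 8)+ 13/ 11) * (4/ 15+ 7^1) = 5563033/ 660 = 8428.84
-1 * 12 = -12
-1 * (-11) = 11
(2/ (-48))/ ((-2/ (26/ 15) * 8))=0.00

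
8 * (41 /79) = 328 /79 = 4.15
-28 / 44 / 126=-1 / 198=-0.01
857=857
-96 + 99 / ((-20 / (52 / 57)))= -9549 / 95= -100.52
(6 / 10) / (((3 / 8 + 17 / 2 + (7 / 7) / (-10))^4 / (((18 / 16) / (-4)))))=-16000 / 562166163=-0.00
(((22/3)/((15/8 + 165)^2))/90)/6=352/721801125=0.00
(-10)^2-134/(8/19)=-873/4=-218.25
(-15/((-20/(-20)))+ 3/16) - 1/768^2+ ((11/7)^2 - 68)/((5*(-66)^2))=-28783791781/1942814720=-14.82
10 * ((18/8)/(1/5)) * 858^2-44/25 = 82818448.24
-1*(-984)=984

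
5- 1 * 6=-1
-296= -296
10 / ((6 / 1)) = 5 / 3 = 1.67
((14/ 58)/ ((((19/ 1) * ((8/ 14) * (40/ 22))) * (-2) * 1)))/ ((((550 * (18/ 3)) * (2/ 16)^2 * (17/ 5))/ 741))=-637/ 24650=-0.03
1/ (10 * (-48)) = -1/ 480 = -0.00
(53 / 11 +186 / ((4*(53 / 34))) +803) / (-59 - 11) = -488349 / 40810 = -11.97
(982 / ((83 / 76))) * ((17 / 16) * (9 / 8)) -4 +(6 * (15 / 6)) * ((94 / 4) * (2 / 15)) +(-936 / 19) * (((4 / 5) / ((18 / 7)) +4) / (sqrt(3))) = 1484441 / 1328 -20176 * sqrt(3) / 285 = 995.18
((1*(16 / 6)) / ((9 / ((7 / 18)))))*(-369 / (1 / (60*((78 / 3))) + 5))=-596960 / 70209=-8.50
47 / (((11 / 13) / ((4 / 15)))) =2444 / 165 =14.81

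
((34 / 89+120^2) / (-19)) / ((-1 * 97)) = 7.81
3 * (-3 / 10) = -9 / 10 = -0.90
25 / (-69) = -0.36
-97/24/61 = -97/1464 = -0.07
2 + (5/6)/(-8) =91/48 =1.90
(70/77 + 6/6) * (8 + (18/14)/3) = 16.09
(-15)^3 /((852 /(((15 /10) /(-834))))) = 1125 /157904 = 0.01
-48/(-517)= 48/517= 0.09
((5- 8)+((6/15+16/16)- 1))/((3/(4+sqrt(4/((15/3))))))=-52/15- 26* sqrt(5)/75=-4.24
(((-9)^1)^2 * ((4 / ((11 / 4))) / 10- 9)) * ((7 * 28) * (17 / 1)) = -131437404 / 55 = -2389770.98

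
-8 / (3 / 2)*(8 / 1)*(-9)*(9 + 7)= 6144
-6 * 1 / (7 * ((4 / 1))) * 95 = -285 / 14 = -20.36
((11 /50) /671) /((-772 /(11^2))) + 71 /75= 6686701 /7063800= 0.95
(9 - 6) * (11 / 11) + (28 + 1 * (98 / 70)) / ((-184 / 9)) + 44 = 45.56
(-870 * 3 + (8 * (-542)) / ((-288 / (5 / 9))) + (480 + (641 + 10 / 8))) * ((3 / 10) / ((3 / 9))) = -479321 / 360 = -1331.45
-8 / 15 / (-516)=2 / 1935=0.00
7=7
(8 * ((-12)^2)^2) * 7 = 1161216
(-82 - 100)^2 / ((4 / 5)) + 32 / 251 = 10392687 / 251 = 41405.13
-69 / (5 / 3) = -207 / 5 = -41.40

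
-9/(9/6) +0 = -6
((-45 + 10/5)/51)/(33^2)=-43/55539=-0.00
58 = 58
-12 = -12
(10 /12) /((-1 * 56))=-5 /336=-0.01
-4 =-4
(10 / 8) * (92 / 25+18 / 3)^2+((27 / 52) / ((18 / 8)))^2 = 2475454 / 21125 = 117.18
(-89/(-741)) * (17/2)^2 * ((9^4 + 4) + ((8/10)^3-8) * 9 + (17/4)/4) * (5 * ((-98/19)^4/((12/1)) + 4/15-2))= 16142038.48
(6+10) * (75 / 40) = 30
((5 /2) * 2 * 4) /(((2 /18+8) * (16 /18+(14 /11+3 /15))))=1.04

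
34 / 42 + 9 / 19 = 512 / 399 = 1.28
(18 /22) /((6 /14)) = 21 /11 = 1.91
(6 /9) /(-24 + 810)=1 /1179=0.00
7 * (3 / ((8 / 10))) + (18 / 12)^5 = 1083 / 32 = 33.84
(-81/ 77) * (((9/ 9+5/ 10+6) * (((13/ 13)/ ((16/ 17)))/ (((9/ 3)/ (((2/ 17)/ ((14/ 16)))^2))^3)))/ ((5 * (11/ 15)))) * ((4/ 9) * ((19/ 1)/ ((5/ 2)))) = -239075328/ 141486908495471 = -0.00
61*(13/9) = 793/9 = 88.11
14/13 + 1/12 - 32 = -4811/156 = -30.84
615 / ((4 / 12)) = 1845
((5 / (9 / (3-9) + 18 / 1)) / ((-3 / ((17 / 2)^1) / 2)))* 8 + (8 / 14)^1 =-9124 / 693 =-13.17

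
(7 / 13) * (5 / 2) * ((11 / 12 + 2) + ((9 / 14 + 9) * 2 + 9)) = 13105 / 312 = 42.00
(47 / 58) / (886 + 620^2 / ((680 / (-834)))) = -799 / 463981324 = -0.00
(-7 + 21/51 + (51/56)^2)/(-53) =307015/2825536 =0.11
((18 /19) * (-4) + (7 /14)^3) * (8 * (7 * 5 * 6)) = -116970 /19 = -6156.32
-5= -5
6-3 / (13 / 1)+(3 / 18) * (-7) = 359 / 78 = 4.60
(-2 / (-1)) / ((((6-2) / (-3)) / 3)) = -9 / 2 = -4.50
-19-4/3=-61/3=-20.33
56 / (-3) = -56 / 3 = -18.67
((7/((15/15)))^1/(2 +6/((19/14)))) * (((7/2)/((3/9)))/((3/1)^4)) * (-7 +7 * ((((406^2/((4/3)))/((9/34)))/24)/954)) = 4341684053/226258272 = 19.19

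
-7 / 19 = -0.37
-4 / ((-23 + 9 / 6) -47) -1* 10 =-1362 / 137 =-9.94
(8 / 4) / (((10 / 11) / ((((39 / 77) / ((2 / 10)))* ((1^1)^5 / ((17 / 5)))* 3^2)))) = 1755 / 119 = 14.75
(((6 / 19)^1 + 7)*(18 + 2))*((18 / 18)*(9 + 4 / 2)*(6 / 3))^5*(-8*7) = -802317429760 / 19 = -42227233145.26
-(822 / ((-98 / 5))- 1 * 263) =14942 / 49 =304.94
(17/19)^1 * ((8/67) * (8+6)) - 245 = -309981/1273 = -243.50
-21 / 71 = -0.30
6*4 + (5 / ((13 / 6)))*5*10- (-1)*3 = 1851 / 13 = 142.38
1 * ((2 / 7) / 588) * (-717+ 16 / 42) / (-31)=15049 / 1339758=0.01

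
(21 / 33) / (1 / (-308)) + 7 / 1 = -189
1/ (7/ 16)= 16/ 7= 2.29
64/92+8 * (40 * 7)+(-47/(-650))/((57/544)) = 954998432/426075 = 2241.39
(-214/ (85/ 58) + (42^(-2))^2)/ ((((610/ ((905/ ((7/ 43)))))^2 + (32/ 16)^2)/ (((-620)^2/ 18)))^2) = -16360020279922184522731351822993375/ 3954301043672285800823952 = -4137272326.83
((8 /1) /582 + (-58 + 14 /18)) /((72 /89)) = -70.72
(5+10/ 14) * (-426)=-17040/ 7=-2434.29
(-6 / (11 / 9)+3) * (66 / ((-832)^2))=-63 / 346112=-0.00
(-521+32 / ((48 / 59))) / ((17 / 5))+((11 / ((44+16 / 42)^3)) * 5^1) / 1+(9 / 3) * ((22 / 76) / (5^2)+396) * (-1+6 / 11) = -157280294366081 / 230723906880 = -681.68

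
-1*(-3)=3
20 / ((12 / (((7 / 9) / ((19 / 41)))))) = 1435 / 513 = 2.80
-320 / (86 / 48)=-7680 / 43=-178.60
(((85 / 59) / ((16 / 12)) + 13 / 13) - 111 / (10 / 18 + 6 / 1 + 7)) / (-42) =87931 / 604632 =0.15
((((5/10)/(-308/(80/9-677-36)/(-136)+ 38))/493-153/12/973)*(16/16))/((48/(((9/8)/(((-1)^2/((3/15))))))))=-7250089179/118274265234944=-0.00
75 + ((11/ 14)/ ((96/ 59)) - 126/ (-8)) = 122617/ 1344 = 91.23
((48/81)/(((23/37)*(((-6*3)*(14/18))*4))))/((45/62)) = -4588/195615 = -0.02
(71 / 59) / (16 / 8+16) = 71 / 1062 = 0.07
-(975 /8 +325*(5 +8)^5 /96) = -120681925 /96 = -1257103.39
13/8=1.62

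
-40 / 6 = -20 / 3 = -6.67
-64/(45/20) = -256/9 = -28.44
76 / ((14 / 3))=114 / 7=16.29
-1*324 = -324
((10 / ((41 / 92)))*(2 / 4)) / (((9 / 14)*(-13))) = -6440 / 4797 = -1.34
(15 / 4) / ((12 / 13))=65 / 16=4.06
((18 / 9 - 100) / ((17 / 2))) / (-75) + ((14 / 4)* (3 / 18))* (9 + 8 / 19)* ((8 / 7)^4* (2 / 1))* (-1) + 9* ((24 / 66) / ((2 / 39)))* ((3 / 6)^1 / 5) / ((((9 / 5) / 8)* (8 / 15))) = 3161100427 / 91400925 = 34.58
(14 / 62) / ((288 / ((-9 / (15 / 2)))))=-7 / 7440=-0.00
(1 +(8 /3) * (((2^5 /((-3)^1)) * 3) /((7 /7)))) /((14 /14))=-253 /3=-84.33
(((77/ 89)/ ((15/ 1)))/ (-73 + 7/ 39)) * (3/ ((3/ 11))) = -11011/ 1263800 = -0.01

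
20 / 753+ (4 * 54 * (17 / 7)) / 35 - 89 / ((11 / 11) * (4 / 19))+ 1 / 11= -3308991241 / 8117340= -407.64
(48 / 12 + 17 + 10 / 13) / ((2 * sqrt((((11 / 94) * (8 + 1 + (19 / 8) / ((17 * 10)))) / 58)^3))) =8393463040 * sqrt(15622930895) / 236395286413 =4437.96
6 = 6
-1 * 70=-70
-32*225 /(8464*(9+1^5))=-0.09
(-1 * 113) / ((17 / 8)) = -904 / 17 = -53.18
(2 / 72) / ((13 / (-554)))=-277 / 234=-1.18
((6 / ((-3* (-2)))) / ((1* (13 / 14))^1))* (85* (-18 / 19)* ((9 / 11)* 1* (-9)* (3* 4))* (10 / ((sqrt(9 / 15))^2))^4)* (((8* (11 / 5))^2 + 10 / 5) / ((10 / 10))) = 184336562384.98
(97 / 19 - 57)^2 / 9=972196 / 3249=299.23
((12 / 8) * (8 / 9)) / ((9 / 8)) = 32 / 27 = 1.19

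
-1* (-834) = 834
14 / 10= 7 / 5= 1.40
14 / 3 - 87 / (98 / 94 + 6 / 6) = -3641 / 96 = -37.93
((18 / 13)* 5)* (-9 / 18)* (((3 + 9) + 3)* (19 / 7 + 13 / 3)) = -365.93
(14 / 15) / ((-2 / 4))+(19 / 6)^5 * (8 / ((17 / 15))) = 61851067 / 27540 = 2245.86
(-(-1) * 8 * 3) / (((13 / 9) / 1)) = 216 / 13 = 16.62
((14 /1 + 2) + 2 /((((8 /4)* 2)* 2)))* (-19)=-1235 /4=-308.75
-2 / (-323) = 2 / 323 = 0.01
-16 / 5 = -3.20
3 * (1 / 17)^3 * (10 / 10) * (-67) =-201 / 4913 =-0.04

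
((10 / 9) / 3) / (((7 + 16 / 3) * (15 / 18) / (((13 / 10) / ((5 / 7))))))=182 / 2775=0.07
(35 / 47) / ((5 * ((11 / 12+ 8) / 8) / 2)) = 1344 / 5029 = 0.27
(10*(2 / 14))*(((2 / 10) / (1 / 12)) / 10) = 12 / 35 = 0.34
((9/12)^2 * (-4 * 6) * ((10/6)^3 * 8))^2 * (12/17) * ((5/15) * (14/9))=14000000/153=91503.27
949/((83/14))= 13286/83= 160.07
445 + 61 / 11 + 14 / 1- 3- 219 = 242.55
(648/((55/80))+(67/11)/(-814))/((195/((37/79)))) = 1687897/745602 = 2.26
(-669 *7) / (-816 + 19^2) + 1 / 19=10.34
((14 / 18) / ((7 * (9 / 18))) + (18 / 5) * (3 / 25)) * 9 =736 / 125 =5.89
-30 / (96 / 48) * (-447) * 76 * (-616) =-313901280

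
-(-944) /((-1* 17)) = -944 /17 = -55.53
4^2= 16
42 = 42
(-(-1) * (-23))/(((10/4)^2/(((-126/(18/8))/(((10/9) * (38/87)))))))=1008504/2375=424.63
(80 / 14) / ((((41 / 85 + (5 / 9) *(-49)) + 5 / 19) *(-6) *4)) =24225 / 2693873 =0.01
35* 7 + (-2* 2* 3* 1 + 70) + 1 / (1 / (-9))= 294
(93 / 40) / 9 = 31 / 120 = 0.26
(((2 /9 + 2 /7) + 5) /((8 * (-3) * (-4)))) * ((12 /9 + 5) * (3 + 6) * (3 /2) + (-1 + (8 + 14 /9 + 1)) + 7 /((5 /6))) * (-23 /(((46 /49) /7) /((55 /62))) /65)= -1741464263 /125349120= -13.89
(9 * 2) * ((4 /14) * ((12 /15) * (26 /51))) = 1248 /595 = 2.10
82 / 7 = 11.71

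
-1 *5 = -5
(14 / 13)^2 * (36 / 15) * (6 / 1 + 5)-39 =-7083 / 845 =-8.38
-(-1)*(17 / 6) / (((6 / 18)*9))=17 / 18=0.94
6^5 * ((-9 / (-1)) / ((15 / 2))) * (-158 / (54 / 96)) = -13105152 / 5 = -2621030.40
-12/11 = -1.09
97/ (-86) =-97/ 86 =-1.13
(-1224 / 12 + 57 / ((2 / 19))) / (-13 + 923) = 879 / 1820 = 0.48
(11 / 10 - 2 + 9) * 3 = 243 / 10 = 24.30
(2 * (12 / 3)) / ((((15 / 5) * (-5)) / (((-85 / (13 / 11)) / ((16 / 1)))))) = 2.40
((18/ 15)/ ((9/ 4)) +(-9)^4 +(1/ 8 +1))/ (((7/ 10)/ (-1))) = -787519/ 84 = -9375.23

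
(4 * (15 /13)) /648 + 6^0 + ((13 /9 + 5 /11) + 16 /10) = 173981 /38610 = 4.51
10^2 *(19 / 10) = 190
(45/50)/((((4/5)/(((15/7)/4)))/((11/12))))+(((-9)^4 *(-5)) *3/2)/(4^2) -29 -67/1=-3170.92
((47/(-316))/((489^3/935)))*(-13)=571285/36949933404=0.00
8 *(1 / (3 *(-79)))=-8 / 237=-0.03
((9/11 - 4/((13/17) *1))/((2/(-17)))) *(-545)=-5846215/286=-20441.31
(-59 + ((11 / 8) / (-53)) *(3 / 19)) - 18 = -620345 / 8056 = -77.00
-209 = -209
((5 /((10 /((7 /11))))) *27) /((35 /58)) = 783 /55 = 14.24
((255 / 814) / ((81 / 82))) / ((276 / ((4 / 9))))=3485 / 6824169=0.00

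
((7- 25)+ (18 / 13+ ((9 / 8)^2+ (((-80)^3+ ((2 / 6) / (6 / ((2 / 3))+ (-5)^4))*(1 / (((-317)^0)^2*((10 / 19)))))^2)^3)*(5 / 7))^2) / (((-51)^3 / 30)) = -122928441994782711067345535213549123443692538736884745071445292133014011973881170196990093611235433149394812041421329301209 / 3282904133495173336377566611558112378430321082368000000000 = -37445029460517886800754960000000000000000000000000000000000000000.00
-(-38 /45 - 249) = 11243 /45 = 249.84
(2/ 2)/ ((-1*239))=-1/ 239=-0.00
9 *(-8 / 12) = -6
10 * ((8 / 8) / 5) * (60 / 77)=120 / 77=1.56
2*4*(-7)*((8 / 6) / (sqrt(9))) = -224 / 9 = -24.89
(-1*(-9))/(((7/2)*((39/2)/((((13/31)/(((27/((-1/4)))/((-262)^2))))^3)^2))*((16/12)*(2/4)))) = 18967159882201690481530047141146/267428863397360007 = 70924131528836.80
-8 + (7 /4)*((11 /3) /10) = -883 /120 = -7.36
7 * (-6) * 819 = -34398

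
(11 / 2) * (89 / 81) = 979 / 162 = 6.04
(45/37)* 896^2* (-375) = -13547520000/37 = -366149189.19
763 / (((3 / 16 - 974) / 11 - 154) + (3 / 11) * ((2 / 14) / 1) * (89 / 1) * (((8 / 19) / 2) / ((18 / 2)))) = -3.15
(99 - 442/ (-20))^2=1466521/ 100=14665.21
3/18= 1/6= 0.17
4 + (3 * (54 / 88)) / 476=83857 / 20944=4.00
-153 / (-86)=153 / 86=1.78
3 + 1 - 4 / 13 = 48 / 13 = 3.69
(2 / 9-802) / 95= -7216 / 855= -8.44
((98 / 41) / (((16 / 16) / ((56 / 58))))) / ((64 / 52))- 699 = -697.12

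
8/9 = 0.89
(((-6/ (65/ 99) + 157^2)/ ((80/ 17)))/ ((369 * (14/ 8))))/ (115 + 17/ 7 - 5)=27227047/ 377523900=0.07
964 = 964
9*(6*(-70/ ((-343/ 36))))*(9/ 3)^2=174960/ 49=3570.61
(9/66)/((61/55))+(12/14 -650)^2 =2519048927/5978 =421386.57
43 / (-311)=-43 / 311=-0.14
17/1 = 17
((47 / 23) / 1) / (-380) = -47 / 8740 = -0.01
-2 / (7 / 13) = -26 / 7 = -3.71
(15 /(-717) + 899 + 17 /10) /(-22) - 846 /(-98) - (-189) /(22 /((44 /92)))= -151907601 /5387060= -28.20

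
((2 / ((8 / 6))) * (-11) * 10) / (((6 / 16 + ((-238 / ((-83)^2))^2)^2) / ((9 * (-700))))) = 18730062202468264956000 / 6756902364759011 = 2771989.47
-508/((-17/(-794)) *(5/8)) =-3226816/85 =-37962.54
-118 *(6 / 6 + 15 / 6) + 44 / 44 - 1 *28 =-440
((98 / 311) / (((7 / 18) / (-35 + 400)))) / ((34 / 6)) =275940 / 5287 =52.19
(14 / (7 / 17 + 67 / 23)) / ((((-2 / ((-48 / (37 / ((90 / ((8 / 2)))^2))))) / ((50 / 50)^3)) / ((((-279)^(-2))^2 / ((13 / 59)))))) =161483 / 155918973951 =0.00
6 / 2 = 3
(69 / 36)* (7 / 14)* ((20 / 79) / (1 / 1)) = 115 / 474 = 0.24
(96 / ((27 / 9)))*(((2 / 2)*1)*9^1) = 288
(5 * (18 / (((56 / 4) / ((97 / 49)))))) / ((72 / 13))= 6305 / 2744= 2.30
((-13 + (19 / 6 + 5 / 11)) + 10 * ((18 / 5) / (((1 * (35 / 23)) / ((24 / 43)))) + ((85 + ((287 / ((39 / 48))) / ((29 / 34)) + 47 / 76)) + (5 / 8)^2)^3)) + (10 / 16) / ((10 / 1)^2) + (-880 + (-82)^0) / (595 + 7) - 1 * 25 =598624286517075392710465293739 / 478492588471346921472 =1251062818.82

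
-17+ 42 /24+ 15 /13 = -733 /52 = -14.10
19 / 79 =0.24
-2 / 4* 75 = -75 / 2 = -37.50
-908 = -908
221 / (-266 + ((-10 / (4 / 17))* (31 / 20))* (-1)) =-1768 / 1601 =-1.10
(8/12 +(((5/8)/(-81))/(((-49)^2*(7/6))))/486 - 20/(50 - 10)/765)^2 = 2494042214057101879609/5622614406989383809600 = 0.44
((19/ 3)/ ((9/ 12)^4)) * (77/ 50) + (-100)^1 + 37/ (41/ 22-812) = -2498270426/ 36091575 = -69.22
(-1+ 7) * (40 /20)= 12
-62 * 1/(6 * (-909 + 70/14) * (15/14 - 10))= -217/169500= -0.00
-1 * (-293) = 293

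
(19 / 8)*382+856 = 7053 / 4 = 1763.25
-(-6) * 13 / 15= 26 / 5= 5.20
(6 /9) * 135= 90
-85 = -85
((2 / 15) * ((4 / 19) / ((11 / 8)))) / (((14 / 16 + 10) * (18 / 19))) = 256 / 129195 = 0.00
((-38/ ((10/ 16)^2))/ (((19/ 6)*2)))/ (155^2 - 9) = -24/ 37525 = -0.00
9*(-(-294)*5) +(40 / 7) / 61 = 5649250 / 427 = 13230.09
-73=-73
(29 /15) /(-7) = -0.28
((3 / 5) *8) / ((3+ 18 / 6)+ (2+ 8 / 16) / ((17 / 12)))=34 / 55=0.62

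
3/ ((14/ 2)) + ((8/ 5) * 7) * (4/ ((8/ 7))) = 1387/ 35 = 39.63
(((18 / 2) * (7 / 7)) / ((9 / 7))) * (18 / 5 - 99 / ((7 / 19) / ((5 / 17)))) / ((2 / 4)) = -89766 / 85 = -1056.07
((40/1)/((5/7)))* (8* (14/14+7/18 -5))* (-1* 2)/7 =462.22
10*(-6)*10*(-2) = 1200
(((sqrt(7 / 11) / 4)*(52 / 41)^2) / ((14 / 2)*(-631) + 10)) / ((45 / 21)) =-364*sqrt(77) / 94026735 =-0.00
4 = 4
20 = 20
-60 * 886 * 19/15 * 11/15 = -740696/15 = -49379.73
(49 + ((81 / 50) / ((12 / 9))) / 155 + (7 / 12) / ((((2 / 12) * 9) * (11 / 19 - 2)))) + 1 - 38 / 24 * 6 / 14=2586751093 / 52731000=49.06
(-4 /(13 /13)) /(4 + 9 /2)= -8 /17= -0.47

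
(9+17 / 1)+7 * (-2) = 12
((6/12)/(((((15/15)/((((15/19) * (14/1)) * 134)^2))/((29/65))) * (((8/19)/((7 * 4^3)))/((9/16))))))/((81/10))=8930416600/247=36155532.79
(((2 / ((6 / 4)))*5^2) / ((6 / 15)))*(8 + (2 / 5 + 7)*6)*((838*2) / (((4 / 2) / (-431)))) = -1577143933.33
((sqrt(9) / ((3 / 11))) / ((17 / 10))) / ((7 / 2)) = 220 / 119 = 1.85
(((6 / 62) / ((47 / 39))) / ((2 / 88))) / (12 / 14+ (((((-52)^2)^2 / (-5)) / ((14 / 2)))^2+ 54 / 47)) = 1576575 / 19472706118477973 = 0.00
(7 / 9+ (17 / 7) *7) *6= 320 / 3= 106.67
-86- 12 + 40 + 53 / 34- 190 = -8379 / 34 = -246.44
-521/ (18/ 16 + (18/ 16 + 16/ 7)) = -14588/ 127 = -114.87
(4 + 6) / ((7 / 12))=120 / 7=17.14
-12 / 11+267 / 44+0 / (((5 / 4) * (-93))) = 219 / 44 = 4.98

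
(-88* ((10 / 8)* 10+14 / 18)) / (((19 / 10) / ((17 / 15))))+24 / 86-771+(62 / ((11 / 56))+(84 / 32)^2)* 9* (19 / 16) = 491806589851 / 248472576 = 1979.32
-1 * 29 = -29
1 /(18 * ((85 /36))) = 2 /85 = 0.02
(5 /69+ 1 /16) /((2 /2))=149 /1104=0.13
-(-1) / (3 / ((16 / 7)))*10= 160 / 21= 7.62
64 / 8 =8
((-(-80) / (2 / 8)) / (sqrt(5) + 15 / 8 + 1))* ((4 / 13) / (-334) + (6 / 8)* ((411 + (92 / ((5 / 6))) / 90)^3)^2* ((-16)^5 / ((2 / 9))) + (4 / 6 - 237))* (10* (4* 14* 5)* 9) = -29797303194357030963334870333514176126976 / 241693359375 + 10364279371950271639420824463831017783296* sqrt(5) / 241693359375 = -27398642635451582618260700000.00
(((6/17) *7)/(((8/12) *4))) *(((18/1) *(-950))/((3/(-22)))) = 1975050/17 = 116179.41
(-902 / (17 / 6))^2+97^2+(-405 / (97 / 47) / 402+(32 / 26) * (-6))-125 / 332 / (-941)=844808134595217993 / 7628083514116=110749.72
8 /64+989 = 7913 /8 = 989.12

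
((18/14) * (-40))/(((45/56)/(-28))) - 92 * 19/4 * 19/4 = -1135/4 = -283.75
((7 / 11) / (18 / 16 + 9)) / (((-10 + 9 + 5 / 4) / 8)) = 1792 / 891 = 2.01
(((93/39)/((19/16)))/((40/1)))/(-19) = -62/23465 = -0.00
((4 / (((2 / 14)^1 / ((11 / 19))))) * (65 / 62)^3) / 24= 21146125 / 27169392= 0.78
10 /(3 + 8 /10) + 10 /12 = 395 /114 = 3.46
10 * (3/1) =30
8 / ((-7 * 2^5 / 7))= -1 / 4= -0.25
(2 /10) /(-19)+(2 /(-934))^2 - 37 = -37.01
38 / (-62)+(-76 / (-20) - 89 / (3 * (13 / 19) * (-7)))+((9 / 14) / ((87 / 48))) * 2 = 12382523 / 1227135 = 10.09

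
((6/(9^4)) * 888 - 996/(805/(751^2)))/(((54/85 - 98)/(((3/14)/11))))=1740424408477/12465604998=139.62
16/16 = 1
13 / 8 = 1.62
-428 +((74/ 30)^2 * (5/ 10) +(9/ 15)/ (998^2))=-95233420327/ 224100900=-424.96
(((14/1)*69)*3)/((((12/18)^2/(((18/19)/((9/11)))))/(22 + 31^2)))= 141012333/19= 7421701.74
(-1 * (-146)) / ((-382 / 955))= -365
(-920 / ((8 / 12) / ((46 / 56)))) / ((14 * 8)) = -7935 / 784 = -10.12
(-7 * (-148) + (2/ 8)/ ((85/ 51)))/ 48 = 20723/ 960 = 21.59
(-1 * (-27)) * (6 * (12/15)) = 648/5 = 129.60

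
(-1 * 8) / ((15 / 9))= -24 / 5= -4.80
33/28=1.18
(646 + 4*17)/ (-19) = -714/ 19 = -37.58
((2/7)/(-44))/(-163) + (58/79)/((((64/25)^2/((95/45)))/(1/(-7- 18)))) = -172161961/18275862528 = -0.01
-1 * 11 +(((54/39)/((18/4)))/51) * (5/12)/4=-87511/7956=-11.00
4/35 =0.11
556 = 556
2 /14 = 1 /7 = 0.14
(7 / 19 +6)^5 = 25937424601 / 2476099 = 10475.12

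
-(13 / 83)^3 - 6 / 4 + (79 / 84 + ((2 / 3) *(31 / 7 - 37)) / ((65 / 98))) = -103966874729 / 3121957020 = -33.30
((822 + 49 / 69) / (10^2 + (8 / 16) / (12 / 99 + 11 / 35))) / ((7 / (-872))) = -49797828944 / 49147665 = -1013.23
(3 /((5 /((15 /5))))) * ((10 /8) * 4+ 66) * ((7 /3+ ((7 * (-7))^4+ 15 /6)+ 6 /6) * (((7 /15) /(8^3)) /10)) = 17190653977 /256000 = 67150.99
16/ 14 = 8/ 7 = 1.14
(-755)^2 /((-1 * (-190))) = 114005 /38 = 3000.13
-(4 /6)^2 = -4 /9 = -0.44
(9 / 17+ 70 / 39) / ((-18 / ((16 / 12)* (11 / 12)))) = -16951 / 107406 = -0.16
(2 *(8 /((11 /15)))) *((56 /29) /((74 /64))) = 430080 /11803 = 36.44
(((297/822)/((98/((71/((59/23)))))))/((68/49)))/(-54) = -17963/13191456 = -0.00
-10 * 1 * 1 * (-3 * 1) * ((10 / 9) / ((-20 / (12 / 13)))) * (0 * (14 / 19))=0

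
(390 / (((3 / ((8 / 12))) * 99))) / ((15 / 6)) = 104 / 297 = 0.35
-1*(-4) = 4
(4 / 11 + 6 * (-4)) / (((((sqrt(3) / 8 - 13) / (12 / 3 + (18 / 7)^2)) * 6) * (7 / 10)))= 5408000 * sqrt(3) / 122392347 + 562432000 / 122392347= 4.67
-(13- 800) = 787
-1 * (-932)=932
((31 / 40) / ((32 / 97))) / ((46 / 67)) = 201469 / 58880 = 3.42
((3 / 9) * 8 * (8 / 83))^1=64 / 249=0.26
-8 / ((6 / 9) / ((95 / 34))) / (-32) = 285 / 272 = 1.05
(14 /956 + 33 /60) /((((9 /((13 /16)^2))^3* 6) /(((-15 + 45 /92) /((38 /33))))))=-12753978783689 /27251190609739776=-0.00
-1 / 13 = -0.08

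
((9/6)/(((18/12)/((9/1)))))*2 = 18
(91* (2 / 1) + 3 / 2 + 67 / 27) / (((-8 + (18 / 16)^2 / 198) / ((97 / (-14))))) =342908192 / 2127195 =161.20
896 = 896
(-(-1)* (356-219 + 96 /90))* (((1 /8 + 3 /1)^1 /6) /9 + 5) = 905027 /1296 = 698.32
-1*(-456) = 456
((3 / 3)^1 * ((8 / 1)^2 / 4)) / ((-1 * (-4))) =4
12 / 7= 1.71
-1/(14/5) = -5/14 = -0.36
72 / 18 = 4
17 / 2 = 8.50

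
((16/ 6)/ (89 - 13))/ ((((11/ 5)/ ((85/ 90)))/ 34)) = 2890/ 5643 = 0.51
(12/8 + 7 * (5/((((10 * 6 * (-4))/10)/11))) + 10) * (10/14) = -545/168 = -3.24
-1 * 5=-5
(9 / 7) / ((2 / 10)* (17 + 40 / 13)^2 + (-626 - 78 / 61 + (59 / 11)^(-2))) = -1614853305 / 686562332918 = -0.00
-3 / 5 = -0.60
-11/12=-0.92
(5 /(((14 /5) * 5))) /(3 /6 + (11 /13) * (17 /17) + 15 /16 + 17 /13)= 0.10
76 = 76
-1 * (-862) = 862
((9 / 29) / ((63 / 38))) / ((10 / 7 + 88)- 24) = 19 / 6641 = 0.00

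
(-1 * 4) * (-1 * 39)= 156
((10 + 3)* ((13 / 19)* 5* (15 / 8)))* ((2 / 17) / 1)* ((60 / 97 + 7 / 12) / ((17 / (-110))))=-325092625 / 4261016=-76.29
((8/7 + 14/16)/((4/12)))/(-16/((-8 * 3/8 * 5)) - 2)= -5085/784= -6.49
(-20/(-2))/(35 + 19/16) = 160/579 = 0.28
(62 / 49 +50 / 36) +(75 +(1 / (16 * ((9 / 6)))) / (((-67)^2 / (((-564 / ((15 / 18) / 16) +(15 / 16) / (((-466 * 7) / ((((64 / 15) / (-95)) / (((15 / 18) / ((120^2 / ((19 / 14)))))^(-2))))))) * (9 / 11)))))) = 2437548646428603187219 / 31423064740429824000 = 77.57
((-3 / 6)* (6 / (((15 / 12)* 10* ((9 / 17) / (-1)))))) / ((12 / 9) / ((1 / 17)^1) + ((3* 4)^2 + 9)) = 2 / 775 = 0.00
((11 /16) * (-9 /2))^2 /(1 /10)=49005 /512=95.71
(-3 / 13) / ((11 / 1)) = -3 / 143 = -0.02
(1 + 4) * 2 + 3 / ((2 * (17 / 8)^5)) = 14247722 / 1419857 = 10.03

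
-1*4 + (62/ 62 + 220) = 217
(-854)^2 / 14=52094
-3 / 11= -0.27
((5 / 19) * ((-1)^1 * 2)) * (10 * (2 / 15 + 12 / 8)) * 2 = -980 / 57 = -17.19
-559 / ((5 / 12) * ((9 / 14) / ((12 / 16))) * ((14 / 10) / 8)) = -8944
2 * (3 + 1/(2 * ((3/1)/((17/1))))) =35/3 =11.67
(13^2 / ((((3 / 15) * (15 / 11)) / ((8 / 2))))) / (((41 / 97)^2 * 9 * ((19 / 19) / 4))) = 279861296 / 45387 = 6166.11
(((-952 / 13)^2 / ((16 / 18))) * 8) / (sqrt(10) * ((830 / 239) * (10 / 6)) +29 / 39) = -13511706594624 / 125917940369 +8090258601600 * sqrt(10) / 9685995413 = 2534.00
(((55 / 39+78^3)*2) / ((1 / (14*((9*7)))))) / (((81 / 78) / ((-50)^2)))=18137431340000 / 9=2015270148888.89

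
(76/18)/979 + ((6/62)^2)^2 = 35807489/8137143531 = 0.00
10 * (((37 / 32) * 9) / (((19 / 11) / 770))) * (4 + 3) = 49358925 / 152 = 324729.77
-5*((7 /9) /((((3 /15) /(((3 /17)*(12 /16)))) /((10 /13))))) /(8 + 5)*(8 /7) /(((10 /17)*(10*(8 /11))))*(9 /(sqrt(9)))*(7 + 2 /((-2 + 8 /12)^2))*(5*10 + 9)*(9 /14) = -438075 /11648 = -37.61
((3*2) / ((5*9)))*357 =238 / 5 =47.60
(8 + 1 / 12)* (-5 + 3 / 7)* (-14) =1552 / 3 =517.33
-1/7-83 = -582/7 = -83.14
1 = 1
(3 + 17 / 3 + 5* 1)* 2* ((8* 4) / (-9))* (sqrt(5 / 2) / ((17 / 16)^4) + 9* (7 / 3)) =-18368 / 9- 85983232* sqrt(10) / 2255067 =-2161.46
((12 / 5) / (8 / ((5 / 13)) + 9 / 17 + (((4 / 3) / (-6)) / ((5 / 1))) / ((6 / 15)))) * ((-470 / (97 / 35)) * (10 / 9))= -4194750 / 196813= -21.31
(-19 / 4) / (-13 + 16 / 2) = 19 / 20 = 0.95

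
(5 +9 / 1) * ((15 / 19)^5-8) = -266691838 / 2476099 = -107.71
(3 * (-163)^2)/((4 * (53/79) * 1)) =6296853/212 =29702.14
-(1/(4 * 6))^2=-1/576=-0.00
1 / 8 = 0.12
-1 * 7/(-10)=7/10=0.70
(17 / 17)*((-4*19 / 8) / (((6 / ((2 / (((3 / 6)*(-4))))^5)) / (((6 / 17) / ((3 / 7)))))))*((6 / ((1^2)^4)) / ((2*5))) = 133 / 170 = 0.78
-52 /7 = -7.43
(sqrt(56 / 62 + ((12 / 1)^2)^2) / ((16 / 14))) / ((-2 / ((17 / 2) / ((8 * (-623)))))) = 17 * sqrt(4982041) / 353152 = 0.11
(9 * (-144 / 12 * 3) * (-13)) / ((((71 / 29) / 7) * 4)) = 213759 / 71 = 3010.69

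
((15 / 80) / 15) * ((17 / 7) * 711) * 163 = 1970181 / 560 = 3518.18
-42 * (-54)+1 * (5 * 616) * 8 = 26908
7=7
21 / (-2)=-21 / 2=-10.50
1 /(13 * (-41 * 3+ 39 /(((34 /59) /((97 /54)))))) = -612 /11401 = -0.05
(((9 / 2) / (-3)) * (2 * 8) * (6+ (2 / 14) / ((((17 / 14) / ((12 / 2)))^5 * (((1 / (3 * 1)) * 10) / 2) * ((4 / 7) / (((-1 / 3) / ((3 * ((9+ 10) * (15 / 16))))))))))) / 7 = -52508944944 / 4721024525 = -11.12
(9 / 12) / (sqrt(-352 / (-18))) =9 * sqrt(11) / 176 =0.17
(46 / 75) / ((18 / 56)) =1.91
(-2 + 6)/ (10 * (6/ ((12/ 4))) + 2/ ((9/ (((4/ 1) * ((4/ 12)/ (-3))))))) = 81/ 403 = 0.20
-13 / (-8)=1.62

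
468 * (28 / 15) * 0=0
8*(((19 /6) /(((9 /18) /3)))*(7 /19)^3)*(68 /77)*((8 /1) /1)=213248 /3971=53.70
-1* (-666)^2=-443556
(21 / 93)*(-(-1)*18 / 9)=0.45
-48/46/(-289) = 24/6647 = 0.00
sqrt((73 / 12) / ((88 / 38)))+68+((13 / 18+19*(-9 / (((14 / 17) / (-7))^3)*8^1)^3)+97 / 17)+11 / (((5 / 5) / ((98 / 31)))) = sqrt(45771) / 132+15581330585437493135 / 9486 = 1642560677360057.82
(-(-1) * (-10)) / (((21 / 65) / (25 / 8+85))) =-76375 / 28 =-2727.68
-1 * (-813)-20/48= 9751/12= 812.58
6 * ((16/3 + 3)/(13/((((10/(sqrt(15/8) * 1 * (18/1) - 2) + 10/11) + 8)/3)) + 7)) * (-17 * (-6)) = 86640840 * sqrt(30)/60250207 + 27032433720/60250207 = 456.55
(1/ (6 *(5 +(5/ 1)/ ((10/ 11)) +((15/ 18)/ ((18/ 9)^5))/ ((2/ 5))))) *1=64/ 4057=0.02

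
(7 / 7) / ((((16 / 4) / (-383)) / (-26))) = 4979 / 2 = 2489.50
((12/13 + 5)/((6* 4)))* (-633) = -16247/104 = -156.22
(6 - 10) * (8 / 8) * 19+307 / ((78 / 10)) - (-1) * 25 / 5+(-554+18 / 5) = -582.04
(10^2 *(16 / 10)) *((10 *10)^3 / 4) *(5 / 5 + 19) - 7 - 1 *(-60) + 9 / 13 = 10400000698 / 13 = 800000053.69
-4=-4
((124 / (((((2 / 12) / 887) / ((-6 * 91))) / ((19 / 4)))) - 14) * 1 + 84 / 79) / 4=-67605169597 / 158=-427880820.23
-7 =-7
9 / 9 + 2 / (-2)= 0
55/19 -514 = -9711/19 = -511.11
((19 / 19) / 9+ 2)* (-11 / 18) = -209 / 162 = -1.29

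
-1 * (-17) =17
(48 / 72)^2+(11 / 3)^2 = 125 / 9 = 13.89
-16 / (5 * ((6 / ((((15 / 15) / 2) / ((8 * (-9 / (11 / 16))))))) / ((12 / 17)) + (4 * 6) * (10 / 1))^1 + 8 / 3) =66 / 31759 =0.00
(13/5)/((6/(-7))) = -91/30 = -3.03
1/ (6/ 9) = 1.50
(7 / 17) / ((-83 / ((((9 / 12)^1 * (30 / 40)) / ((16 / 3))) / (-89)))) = 189 / 32148224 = 0.00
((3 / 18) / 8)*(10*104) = 21.67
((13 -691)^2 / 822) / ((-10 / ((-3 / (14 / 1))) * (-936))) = -12769 / 997360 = -0.01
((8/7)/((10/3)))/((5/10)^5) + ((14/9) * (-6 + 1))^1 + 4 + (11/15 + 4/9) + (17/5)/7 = 8.86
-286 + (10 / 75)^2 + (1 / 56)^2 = -201788831 / 705600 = -285.98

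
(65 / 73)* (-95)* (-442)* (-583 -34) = -1684008950 / 73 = -23068615.75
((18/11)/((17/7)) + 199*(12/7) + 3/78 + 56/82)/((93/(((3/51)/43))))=477975529/94863070302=0.01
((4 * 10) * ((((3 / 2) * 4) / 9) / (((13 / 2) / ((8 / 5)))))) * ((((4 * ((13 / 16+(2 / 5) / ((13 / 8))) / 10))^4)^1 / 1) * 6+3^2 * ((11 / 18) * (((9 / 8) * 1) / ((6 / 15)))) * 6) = 708354181264401 / 1160290625000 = 610.50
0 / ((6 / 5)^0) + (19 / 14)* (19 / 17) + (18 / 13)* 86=373117 / 3094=120.59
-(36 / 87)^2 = -144 / 841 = -0.17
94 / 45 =2.09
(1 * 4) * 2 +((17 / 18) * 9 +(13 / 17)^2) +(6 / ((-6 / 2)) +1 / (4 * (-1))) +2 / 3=53759 / 3468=15.50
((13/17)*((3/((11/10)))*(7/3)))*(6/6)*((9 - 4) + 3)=7280/187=38.93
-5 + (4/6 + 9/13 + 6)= 92/39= 2.36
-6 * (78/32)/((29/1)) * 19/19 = -117/232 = -0.50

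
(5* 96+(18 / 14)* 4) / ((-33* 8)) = -1.84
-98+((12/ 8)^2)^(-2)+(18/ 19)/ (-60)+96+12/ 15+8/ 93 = -444761/ 477090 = -0.93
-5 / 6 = -0.83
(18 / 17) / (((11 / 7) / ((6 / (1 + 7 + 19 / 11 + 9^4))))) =378 / 614363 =0.00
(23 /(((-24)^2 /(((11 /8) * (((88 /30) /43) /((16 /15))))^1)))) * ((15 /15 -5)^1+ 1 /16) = -19481 /1409024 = -0.01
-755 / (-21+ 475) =-755 / 454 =-1.66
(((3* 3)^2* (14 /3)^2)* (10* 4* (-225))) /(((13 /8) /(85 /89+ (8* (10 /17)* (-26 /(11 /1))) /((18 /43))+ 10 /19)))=1007675897760000 /4110821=245127651.57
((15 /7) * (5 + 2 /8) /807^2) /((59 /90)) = 225 /8538598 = 0.00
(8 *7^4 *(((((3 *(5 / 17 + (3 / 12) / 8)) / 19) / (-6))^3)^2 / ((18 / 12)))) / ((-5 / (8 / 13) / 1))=-24609937089105963 / 39627654227478139811921920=-0.00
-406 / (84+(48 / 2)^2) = -203 / 330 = -0.62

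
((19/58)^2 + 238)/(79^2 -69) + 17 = 353765329/20762608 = 17.04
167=167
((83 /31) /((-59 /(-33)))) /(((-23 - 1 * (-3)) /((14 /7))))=-2739 /18290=-0.15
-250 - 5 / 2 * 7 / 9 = -4535 / 18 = -251.94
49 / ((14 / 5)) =35 / 2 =17.50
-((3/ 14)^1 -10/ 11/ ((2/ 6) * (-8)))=-171/ 308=-0.56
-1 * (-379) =379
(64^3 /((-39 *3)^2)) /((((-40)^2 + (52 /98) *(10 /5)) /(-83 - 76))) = -170196992 /89494119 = -1.90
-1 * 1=-1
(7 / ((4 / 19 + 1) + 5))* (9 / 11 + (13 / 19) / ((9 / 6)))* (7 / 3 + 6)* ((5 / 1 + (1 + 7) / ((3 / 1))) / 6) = 3215975 / 210276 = 15.29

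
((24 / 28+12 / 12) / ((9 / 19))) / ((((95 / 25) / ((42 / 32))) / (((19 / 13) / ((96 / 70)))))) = 3325 / 2304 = 1.44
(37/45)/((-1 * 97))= -37/4365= -0.01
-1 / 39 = -0.03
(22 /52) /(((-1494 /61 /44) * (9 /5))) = -36905 /87399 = -0.42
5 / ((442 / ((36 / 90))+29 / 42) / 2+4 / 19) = 7980 / 882677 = 0.01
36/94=18/47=0.38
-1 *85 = -85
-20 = -20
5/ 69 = 0.07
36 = 36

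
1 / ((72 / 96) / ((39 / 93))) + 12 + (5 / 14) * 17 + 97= 150551 / 1302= 115.63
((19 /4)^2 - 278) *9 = -2298.94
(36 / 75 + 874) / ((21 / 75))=21862 / 7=3123.14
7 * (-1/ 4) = -7/ 4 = -1.75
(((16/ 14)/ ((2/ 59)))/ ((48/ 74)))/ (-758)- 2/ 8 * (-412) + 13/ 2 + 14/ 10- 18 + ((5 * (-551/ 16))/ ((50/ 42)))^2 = 21012.84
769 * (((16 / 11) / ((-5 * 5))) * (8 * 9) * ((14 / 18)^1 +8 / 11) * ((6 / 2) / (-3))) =14666368 / 3025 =4848.39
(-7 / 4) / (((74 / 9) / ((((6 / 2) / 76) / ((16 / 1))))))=-189 / 359936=-0.00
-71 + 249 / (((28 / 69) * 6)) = 31.27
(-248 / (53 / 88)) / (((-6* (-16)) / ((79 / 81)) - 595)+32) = 1724096 / 1945153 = 0.89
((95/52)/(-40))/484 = -19/201344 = -0.00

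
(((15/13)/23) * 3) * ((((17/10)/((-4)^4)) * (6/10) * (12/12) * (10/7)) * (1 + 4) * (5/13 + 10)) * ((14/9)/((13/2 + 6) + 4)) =0.00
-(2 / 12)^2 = -1 / 36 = -0.03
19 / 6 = 3.17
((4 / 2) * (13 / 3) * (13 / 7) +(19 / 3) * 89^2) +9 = 351340 / 7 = 50191.43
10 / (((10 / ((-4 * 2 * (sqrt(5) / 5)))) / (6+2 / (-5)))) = -224 * sqrt(5) / 25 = -20.04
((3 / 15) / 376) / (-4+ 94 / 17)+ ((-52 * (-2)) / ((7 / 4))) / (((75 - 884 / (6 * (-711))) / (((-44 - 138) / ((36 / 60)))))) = -1879476287311 / 7841182960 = -239.69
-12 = -12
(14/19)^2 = 196/361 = 0.54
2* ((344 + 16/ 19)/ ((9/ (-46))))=-66976/ 19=-3525.05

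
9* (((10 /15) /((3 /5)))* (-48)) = -480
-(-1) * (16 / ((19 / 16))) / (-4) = -64 / 19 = -3.37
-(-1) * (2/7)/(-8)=-1/28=-0.04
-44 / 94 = -22 / 47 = -0.47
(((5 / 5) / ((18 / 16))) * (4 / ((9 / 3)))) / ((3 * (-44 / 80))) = -640 / 891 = -0.72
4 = 4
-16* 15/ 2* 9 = -1080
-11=-11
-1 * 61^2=-3721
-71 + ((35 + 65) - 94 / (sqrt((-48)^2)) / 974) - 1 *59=-701327 / 23376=-30.00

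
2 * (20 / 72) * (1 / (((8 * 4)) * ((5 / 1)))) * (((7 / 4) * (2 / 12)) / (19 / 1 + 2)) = 1 / 20736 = 0.00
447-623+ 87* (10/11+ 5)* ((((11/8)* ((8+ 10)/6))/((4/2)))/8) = -43.46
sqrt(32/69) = 4 * sqrt(138)/69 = 0.68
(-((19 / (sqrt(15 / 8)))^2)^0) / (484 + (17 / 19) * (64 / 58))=-551 / 267228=-0.00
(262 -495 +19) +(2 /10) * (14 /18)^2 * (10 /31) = -537256 /2511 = -213.96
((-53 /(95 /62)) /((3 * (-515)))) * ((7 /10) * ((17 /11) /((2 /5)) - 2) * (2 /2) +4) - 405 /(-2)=545221751 /2690875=202.62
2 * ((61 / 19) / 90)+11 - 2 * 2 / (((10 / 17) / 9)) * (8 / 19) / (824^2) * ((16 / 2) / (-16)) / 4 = 642718957 / 58052448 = 11.07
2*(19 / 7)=38 / 7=5.43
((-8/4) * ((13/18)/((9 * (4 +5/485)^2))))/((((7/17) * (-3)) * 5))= 2079389/1286985105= 0.00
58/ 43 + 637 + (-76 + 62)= 26847/ 43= 624.35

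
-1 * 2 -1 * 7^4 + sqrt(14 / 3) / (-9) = -2403 -sqrt(42) / 27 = -2403.24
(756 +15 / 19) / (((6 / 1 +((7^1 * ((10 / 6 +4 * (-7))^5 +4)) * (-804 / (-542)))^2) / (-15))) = -103927040999685 / 158281412133301341299866558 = -0.00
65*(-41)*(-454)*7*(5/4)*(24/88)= 63520275/22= 2887285.23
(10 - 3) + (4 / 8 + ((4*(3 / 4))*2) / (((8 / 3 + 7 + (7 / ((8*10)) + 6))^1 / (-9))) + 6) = 76167 / 7562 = 10.07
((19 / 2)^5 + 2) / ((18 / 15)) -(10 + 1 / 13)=160925443 / 2496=64473.33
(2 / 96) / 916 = 1 / 43968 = 0.00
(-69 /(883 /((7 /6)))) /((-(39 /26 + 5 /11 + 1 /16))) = 14168 /313465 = 0.05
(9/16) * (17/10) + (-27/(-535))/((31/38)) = 540333/530720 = 1.02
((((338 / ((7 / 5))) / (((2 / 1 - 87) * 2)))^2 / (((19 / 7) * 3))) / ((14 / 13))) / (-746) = -371293 / 1204308084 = -0.00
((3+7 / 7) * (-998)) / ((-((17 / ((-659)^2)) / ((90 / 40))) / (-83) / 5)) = -1618795455930 / 17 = -95223262113.53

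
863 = 863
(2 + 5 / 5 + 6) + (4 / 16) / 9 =325 / 36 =9.03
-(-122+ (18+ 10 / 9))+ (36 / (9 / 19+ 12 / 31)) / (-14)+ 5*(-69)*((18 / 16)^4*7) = -164343026713 / 43610112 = -3768.46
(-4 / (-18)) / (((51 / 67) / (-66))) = -2948 / 153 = -19.27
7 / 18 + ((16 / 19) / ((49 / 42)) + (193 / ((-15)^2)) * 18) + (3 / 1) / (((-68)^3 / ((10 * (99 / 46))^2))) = 82360084741201 / 4977560750400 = 16.55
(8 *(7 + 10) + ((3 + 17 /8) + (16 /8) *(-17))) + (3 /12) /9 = 7715 /72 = 107.15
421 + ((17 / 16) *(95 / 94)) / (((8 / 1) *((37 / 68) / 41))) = 47981271 / 111296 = 431.11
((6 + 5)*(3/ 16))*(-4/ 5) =-1.65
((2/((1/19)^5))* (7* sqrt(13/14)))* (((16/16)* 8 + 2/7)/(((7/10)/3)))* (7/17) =4308412260* sqrt(182)/119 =488434110.20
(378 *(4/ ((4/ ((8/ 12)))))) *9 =2268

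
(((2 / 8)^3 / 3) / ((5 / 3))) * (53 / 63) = 0.00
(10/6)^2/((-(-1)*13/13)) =25/9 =2.78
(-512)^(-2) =1 / 262144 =0.00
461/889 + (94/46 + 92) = 1933510/20447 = 94.56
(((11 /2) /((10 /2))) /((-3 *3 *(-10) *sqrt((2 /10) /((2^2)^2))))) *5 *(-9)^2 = 99 *sqrt(5) /5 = 44.27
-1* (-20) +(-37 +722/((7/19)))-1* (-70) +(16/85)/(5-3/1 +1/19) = 46707163/23205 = 2012.81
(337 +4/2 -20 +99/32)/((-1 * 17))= -10307/544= -18.95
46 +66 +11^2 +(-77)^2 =6162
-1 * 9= -9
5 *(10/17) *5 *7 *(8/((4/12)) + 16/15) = 131600/51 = 2580.39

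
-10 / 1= -10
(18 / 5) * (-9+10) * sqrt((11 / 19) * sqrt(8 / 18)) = 6 * sqrt(1254) / 95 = 2.24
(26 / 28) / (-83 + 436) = 13 / 4942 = 0.00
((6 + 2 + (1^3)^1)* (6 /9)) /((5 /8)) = 48 /5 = 9.60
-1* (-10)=10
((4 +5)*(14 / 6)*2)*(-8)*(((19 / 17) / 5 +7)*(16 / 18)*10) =-1100288 / 51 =-21574.27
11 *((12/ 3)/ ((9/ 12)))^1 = 176/ 3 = 58.67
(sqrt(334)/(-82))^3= -167 * sqrt(334)/275684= -0.01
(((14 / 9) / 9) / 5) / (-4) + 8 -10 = -1627 / 810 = -2.01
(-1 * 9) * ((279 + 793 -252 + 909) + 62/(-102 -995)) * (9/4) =-153628731/4388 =-35011.11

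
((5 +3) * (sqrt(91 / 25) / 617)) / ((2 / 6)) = 24 * sqrt(91) / 3085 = 0.07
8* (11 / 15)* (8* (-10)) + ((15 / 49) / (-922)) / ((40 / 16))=-31805321 / 67767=-469.33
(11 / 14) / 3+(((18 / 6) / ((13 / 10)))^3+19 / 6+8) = 364760 / 15379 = 23.72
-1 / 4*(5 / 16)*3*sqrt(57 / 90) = -sqrt(570) / 128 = -0.19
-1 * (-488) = 488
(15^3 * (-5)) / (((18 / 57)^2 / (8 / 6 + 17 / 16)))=-25946875 / 64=-405419.92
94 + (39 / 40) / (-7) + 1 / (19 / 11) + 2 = 513059 / 5320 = 96.44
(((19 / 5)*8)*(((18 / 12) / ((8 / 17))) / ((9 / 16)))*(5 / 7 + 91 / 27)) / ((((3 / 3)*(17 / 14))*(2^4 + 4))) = 28.97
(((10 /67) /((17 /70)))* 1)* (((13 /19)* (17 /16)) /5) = 455 /5092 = 0.09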